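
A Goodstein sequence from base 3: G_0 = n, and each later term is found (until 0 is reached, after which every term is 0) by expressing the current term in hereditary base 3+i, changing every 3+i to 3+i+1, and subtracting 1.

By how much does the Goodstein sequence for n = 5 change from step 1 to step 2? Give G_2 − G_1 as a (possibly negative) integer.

base 3: 5 = 3 + 2; at 4: 4 + 2 = 6; next = 5
base 4: 5 = 4 + 1; at 5: 5 + 1 = 6; next = 5

0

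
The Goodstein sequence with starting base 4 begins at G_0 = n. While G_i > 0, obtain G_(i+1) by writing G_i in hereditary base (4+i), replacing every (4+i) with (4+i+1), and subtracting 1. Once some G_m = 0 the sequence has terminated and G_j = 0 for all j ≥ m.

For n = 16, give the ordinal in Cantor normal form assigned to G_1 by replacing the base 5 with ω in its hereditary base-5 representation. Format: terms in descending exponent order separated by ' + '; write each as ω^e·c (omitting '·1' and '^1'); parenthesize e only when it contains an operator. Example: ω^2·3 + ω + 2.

ω·4 + 4

(0) 16|_4 = 4^2 ↦ 5^2|_5 = 25 ⇒ 24
(1) 24|_5 = 4·5 + 4 ↦ 4·6 + 4|_6 = 28 ⇒ 27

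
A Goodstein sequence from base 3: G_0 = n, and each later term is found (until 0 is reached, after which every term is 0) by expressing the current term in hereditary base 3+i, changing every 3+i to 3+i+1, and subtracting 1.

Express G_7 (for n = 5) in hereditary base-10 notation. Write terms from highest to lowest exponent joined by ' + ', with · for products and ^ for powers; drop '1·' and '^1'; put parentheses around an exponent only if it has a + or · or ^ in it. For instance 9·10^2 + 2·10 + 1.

1

5 —HB3→ 3 + 2 —bump→ 4 + 2 = 6 —(−1)→ 5
5 —HB4→ 4 + 1 —bump→ 5 + 1 = 6 —(−1)→ 5
5 —HB5→ 5 —bump→ 6 = 6 —(−1)→ 5
5 —HB6→ 5 —bump→ 5 = 5 —(−1)→ 4
4 —HB7→ 4 —bump→ 4 = 4 —(−1)→ 3
3 —HB8→ 3 —bump→ 3 = 3 —(−1)→ 2
2 —HB9→ 2 —bump→ 2 = 2 —(−1)→ 1
1 —HB10→ 1 —bump→ 1 = 1 —(−1)→ 0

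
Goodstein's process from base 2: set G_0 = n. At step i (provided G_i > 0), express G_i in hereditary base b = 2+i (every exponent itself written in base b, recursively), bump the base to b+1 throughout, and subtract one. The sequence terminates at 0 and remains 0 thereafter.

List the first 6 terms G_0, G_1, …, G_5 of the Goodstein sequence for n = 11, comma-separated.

11, 84, 1027, 15627, 279937, 5764801

step 0: 11 = 2^(2 + 1) + 2 + 1; sub 3 for 2: 3^(3 + 1) + 3 + 1; = 85; G_1 = 85−1 = 84
step 1: 84 = 3^(3 + 1) + 3; sub 4 for 3: 4^(4 + 1) + 4; = 1028; G_2 = 1028−1 = 1027
step 2: 1027 = 4^(4 + 1) + 3; sub 5 for 4: 5^(5 + 1) + 3; = 15628; G_3 = 15628−1 = 15627
step 3: 15627 = 5^(5 + 1) + 2; sub 6 for 5: 6^(6 + 1) + 2; = 279938; G_4 = 279938−1 = 279937
step 4: 279937 = 6^(6 + 1) + 1; sub 7 for 6: 7^(7 + 1) + 1; = 5764802; G_5 = 5764802−1 = 5764801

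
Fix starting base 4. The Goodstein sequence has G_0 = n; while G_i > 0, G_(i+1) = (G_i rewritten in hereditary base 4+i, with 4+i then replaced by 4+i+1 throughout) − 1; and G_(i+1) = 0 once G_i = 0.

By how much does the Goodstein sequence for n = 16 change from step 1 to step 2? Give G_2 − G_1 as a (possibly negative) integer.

3

G_0 = 16. HB_4(16) = 4^2. Bump = 25. G_1 = 24.
G_1 = 24. HB_5(24) = 4·5 + 4. Bump = 28. G_2 = 27.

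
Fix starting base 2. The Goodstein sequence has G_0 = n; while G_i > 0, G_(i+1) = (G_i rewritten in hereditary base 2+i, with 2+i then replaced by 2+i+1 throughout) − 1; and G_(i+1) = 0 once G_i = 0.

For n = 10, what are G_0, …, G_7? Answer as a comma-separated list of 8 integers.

10, 83, 1025, 15625, 279935, 4215754, 84073323, 1937434592

(0) 10|_2 = 2^(2 + 1) + 2 ↦ 3^(3 + 1) + 3|_3 = 84 ⇒ 83
(1) 83|_3 = 3^(3 + 1) + 2 ↦ 4^(4 + 1) + 2|_4 = 1026 ⇒ 1025
(2) 1025|_4 = 4^(4 + 1) + 1 ↦ 5^(5 + 1) + 1|_5 = 15626 ⇒ 15625
(3) 15625|_5 = 5^(5 + 1) ↦ 6^(6 + 1)|_6 = 279936 ⇒ 279935
(4) 279935|_6 = 5·6^6 + 5·6^5 + 5·6^4 + 5·6^3 + 5·6^2 + 5·6 + 5 ↦ 5·7^7 + 5·7^5 + 5·7^4 + 5·7^3 + 5·7^2 + 5·7 + 5|_7 = 4215755 ⇒ 4215754
(5) 4215754|_7 = 5·7^7 + 5·7^5 + 5·7^4 + 5·7^3 + 5·7^2 + 5·7 + 4 ↦ 5·8^8 + 5·8^5 + 5·8^4 + 5·8^3 + 5·8^2 + 5·8 + 4|_8 = 84073324 ⇒ 84073323
(6) 84073323|_8 = 5·8^8 + 5·8^5 + 5·8^4 + 5·8^3 + 5·8^2 + 5·8 + 3 ↦ 5·9^9 + 5·9^5 + 5·9^4 + 5·9^3 + 5·9^2 + 5·9 + 3|_9 = 1937434593 ⇒ 1937434592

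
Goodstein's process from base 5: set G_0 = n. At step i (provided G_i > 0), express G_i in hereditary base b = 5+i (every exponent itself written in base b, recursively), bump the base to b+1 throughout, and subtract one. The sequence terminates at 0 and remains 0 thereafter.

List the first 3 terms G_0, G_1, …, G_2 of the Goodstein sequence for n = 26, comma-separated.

G_0=26  [base 5] 5^2 + 1  →[5↦6]→  6^2 + 1 = 37  −1 ⇒ G_1=36
G_1=36  [base 6] 6^2  →[6↦7]→  7^2 = 49  −1 ⇒ G_2=48

26, 36, 48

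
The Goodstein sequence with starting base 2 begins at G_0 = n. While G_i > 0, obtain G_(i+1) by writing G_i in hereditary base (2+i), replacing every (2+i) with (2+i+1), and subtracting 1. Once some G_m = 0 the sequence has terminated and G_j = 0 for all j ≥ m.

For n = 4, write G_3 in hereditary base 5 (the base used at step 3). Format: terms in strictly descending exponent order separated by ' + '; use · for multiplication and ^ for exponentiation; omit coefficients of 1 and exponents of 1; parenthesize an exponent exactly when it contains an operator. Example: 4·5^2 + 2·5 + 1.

(0) 4|_2 = 2^2 ↦ 3^3|_3 = 27 ⇒ 26
(1) 26|_3 = 2·3^2 + 2·3 + 2 ↦ 2·4^2 + 2·4 + 2|_4 = 42 ⇒ 41
(2) 41|_4 = 2·4^2 + 2·4 + 1 ↦ 2·5^2 + 2·5 + 1|_5 = 61 ⇒ 60
(3) 60|_5 = 2·5^2 + 2·5 ↦ 2·6^2 + 2·6|_6 = 84 ⇒ 83

2·5^2 + 2·5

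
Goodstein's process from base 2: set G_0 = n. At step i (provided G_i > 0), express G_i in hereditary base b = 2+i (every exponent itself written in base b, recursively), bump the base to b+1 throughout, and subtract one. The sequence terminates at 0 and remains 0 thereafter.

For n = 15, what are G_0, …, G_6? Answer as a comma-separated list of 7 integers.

15, 111, 1283, 18752, 326593, 6588344, 150994943

[0] 15 ≡ 2^(2 + 1) + 2^2 + 2 + 1 (base 2). Lift 3: 112. −1: 111.
[1] 111 ≡ 3^(3 + 1) + 3^3 + 3 (base 3). Lift 4: 1284. −1: 1283.
[2] 1283 ≡ 4^(4 + 1) + 4^4 + 3 (base 4). Lift 5: 18753. −1: 18752.
[3] 18752 ≡ 5^(5 + 1) + 5^5 + 2 (base 5). Lift 6: 326594. −1: 326593.
[4] 326593 ≡ 6^(6 + 1) + 6^6 + 1 (base 6). Lift 7: 6588345. −1: 6588344.
[5] 6588344 ≡ 7^(7 + 1) + 7^7 (base 7). Lift 8: 150994944. −1: 150994943.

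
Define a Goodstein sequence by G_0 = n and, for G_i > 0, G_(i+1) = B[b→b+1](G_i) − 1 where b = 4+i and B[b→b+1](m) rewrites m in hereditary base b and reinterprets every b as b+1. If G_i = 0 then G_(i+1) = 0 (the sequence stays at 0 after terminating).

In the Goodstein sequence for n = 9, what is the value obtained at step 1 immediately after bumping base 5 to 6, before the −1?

12

G_0=9  [base 4] 2·4 + 1  →[4↦5]→  2·5 + 1 = 11  −1 ⇒ G_1=10
G_1=10  [base 5] 2·5  →[5↦6]→  2·6 = 12  −1 ⇒ G_2=11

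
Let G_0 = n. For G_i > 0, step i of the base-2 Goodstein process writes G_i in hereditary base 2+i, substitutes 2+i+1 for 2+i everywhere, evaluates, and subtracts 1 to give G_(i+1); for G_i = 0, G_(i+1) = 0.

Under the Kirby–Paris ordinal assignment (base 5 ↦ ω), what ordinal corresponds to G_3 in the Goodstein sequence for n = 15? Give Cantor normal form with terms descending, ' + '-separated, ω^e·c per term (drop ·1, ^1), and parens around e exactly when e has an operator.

15 —HB2→ 2^(2 + 1) + 2^2 + 2 + 1 —bump→ 3^(3 + 1) + 3^3 + 3 + 1 = 112 —(−1)→ 111
111 —HB3→ 3^(3 + 1) + 3^3 + 3 —bump→ 4^(4 + 1) + 4^4 + 4 = 1284 —(−1)→ 1283
1283 —HB4→ 4^(4 + 1) + 4^4 + 3 —bump→ 5^(5 + 1) + 5^5 + 3 = 18753 —(−1)→ 18752
18752 —HB5→ 5^(5 + 1) + 5^5 + 2 —bump→ 6^(6 + 1) + 6^6 + 2 = 326594 —(−1)→ 326593

ω^(ω + 1) + ω^ω + 2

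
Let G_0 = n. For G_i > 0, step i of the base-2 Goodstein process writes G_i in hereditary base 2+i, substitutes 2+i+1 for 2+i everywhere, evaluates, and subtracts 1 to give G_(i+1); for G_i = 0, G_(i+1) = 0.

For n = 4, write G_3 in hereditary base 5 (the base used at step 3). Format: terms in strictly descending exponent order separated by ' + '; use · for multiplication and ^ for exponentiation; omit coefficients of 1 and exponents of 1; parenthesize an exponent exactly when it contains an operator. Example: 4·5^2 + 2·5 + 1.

step 0: 4 = 2^2; sub 3 for 2: 3^3; = 27; G_1 = 27−1 = 26
step 1: 26 = 2·3^2 + 2·3 + 2; sub 4 for 3: 2·4^2 + 2·4 + 2; = 42; G_2 = 42−1 = 41
step 2: 41 = 2·4^2 + 2·4 + 1; sub 5 for 4: 2·5^2 + 2·5 + 1; = 61; G_3 = 61−1 = 60
step 3: 60 = 2·5^2 + 2·5; sub 6 for 5: 2·6^2 + 2·6; = 84; G_4 = 84−1 = 83

2·5^2 + 2·5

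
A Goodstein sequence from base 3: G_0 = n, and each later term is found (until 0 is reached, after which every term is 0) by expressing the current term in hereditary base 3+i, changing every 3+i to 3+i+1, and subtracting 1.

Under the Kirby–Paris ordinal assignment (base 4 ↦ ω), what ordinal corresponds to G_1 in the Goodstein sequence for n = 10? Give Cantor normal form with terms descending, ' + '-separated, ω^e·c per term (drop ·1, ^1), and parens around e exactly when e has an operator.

ω^2

G_0=10  [base 3] 3^2 + 1  →[3↦4]→  4^2 + 1 = 17  −1 ⇒ G_1=16
G_1=16  [base 4] 4^2  →[4↦5]→  5^2 = 25  −1 ⇒ G_2=24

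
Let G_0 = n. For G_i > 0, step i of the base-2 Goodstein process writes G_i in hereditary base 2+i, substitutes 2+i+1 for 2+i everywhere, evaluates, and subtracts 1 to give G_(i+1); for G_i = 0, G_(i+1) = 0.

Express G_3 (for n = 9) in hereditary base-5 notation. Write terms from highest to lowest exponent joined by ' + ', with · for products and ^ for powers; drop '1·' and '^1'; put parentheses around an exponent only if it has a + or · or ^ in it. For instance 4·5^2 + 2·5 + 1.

G_0=9  [base 2] 2^(2 + 1) + 1  →[2↦3]→  3^(3 + 1) + 1 = 82  −1 ⇒ G_1=81
G_1=81  [base 3] 3^(3 + 1)  →[3↦4]→  4^(4 + 1) = 1024  −1 ⇒ G_2=1023
G_2=1023  [base 4] 3·4^4 + 3·4^3 + 3·4^2 + 3·4 + 3  →[4↦5]→  3·5^5 + 3·5^3 + 3·5^2 + 3·5 + 3 = 9843  −1 ⇒ G_3=9842
G_3=9842  [base 5] 3·5^5 + 3·5^3 + 3·5^2 + 3·5 + 2  →[5↦6]→  3·6^6 + 3·6^3 + 3·6^2 + 3·6 + 2 = 140744  −1 ⇒ G_4=140743

3·5^5 + 3·5^3 + 3·5^2 + 3·5 + 2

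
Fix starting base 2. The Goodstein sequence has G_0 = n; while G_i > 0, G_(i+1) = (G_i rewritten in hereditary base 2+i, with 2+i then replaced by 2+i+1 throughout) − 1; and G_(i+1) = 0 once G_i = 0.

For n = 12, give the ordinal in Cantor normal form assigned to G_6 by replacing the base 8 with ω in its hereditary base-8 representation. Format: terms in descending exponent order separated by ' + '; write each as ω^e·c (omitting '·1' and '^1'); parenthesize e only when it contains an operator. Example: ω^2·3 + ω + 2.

(0) 12|_2 = 2^(2 + 1) + 2^2 ↦ 3^(3 + 1) + 3^3|_3 = 108 ⇒ 107
(1) 107|_3 = 3^(3 + 1) + 2·3^2 + 2·3 + 2 ↦ 4^(4 + 1) + 2·4^2 + 2·4 + 2|_4 = 1066 ⇒ 1065
(2) 1065|_4 = 4^(4 + 1) + 2·4^2 + 2·4 + 1 ↦ 5^(5 + 1) + 2·5^2 + 2·5 + 1|_5 = 15686 ⇒ 15685
(3) 15685|_5 = 5^(5 + 1) + 2·5^2 + 2·5 ↦ 6^(6 + 1) + 2·6^2 + 2·6|_6 = 280020 ⇒ 280019
(4) 280019|_6 = 6^(6 + 1) + 2·6^2 + 6 + 5 ↦ 7^(7 + 1) + 2·7^2 + 7 + 5|_7 = 5764911 ⇒ 5764910
(5) 5764910|_7 = 7^(7 + 1) + 2·7^2 + 7 + 4 ↦ 8^(8 + 1) + 2·8^2 + 8 + 4|_8 = 134217868 ⇒ 134217867

ω^(ω + 1) + ω^2·2 + ω + 3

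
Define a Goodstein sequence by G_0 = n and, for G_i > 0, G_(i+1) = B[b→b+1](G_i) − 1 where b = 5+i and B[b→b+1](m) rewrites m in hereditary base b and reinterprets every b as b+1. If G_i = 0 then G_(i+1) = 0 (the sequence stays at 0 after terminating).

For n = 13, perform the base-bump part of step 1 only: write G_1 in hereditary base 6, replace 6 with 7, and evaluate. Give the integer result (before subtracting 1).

G_0 = 13. HB_5(13) = 2·5 + 3. Bump = 15. G_1 = 14.
G_1 = 14. HB_6(14) = 2·6 + 2. Bump = 16. G_2 = 15.

16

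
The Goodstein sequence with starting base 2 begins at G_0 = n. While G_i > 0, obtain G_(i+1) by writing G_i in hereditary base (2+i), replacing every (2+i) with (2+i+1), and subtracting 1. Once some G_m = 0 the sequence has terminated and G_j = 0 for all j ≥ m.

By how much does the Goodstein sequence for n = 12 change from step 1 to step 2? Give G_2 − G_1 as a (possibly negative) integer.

[0] 12 ≡ 2^(2 + 1) + 2^2 (base 2). Lift 3: 108. −1: 107.
[1] 107 ≡ 3^(3 + 1) + 2·3^2 + 2·3 + 2 (base 3). Lift 4: 1066. −1: 1065.

958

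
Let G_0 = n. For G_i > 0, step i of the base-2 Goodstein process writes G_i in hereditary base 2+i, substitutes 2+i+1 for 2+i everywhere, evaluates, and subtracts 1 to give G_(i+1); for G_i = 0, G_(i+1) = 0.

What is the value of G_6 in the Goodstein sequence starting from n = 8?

base 2: 8 = 2^(2 + 1); at 3: 3^(3 + 1) = 81; next = 80
base 3: 80 = 2·3^3 + 2·3^2 + 2·3 + 2; at 4: 2·4^4 + 2·4^2 + 2·4 + 2 = 554; next = 553
base 4: 553 = 2·4^4 + 2·4^2 + 2·4 + 1; at 5: 2·5^5 + 2·5^2 + 2·5 + 1 = 6311; next = 6310
base 5: 6310 = 2·5^5 + 2·5^2 + 2·5; at 6: 2·6^6 + 2·6^2 + 2·6 = 93396; next = 93395
base 6: 93395 = 2·6^6 + 2·6^2 + 6 + 5; at 7: 2·7^7 + 2·7^2 + 7 + 5 = 1647196; next = 1647195
base 7: 1647195 = 2·7^7 + 2·7^2 + 7 + 4; at 8: 2·8^8 + 2·8^2 + 8 + 4 = 33554572; next = 33554571

33554571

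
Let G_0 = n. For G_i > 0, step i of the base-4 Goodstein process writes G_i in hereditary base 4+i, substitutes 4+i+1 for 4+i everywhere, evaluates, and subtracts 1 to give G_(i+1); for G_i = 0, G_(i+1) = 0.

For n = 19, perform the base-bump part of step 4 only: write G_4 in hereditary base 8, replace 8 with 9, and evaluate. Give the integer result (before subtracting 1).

70

(0) 19|_4 = 4^2 + 3 ↦ 5^2 + 3|_5 = 28 ⇒ 27
(1) 27|_5 = 5^2 + 2 ↦ 6^2 + 2|_6 = 38 ⇒ 37
(2) 37|_6 = 6^2 + 1 ↦ 7^2 + 1|_7 = 50 ⇒ 49
(3) 49|_7 = 7^2 ↦ 8^2|_8 = 64 ⇒ 63
(4) 63|_8 = 7·8 + 7 ↦ 7·9 + 7|_9 = 70 ⇒ 69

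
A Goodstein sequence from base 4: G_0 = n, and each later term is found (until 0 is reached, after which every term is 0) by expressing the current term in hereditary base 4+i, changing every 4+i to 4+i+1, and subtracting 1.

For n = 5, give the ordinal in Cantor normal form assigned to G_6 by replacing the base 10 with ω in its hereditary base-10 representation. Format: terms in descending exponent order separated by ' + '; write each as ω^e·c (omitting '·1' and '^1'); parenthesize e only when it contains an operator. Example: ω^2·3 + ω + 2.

1

5 —HB4→ 4 + 1 —bump→ 5 + 1 = 6 —(−1)→ 5
5 —HB5→ 5 —bump→ 6 = 6 —(−1)→ 5
5 —HB6→ 5 —bump→ 5 = 5 —(−1)→ 4
4 —HB7→ 4 —bump→ 4 = 4 —(−1)→ 3
3 —HB8→ 3 —bump→ 3 = 3 —(−1)→ 2
2 —HB9→ 2 —bump→ 2 = 2 —(−1)→ 1
1 —HB10→ 1 —bump→ 1 = 1 —(−1)→ 0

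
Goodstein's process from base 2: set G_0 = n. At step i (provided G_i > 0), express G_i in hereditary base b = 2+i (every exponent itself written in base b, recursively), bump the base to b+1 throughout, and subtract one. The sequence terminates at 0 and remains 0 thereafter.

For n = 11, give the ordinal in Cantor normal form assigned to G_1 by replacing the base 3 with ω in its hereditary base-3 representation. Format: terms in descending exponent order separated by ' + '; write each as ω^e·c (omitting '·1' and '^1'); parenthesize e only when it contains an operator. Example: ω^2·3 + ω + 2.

ω^(ω + 1) + ω

11 —HB2→ 2^(2 + 1) + 2 + 1 —bump→ 3^(3 + 1) + 3 + 1 = 85 —(−1)→ 84
84 —HB3→ 3^(3 + 1) + 3 —bump→ 4^(4 + 1) + 4 = 1028 —(−1)→ 1027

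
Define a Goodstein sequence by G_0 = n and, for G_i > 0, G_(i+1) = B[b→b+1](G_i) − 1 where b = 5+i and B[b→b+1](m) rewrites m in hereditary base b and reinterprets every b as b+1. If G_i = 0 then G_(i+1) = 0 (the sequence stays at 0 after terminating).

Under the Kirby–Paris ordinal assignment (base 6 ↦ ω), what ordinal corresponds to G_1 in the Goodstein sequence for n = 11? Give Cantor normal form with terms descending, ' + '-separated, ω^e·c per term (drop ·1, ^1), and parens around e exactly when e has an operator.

ω·2

base 5: 11 = 2·5 + 1; at 6: 2·6 + 1 = 13; next = 12
base 6: 12 = 2·6; at 7: 2·7 = 14; next = 13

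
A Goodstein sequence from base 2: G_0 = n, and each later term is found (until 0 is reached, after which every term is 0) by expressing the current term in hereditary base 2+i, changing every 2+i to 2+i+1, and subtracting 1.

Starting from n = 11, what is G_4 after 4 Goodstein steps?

base 2: 11 = 2^(2 + 1) + 2 + 1; at 3: 3^(3 + 1) + 3 + 1 = 85; next = 84
base 3: 84 = 3^(3 + 1) + 3; at 4: 4^(4 + 1) + 4 = 1028; next = 1027
base 4: 1027 = 4^(4 + 1) + 3; at 5: 5^(5 + 1) + 3 = 15628; next = 15627
base 5: 15627 = 5^(5 + 1) + 2; at 6: 6^(6 + 1) + 2 = 279938; next = 279937

279937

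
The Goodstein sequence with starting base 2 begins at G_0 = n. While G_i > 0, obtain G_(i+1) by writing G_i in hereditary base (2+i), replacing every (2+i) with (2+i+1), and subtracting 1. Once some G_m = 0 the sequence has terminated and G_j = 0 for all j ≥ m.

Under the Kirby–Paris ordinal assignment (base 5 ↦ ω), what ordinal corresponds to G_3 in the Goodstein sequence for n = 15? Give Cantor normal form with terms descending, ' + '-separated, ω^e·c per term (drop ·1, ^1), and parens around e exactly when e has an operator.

G_0=15  [base 2] 2^(2 + 1) + 2^2 + 2 + 1  →[2↦3]→  3^(3 + 1) + 3^3 + 3 + 1 = 112  −1 ⇒ G_1=111
G_1=111  [base 3] 3^(3 + 1) + 3^3 + 3  →[3↦4]→  4^(4 + 1) + 4^4 + 4 = 1284  −1 ⇒ G_2=1283
G_2=1283  [base 4] 4^(4 + 1) + 4^4 + 3  →[4↦5]→  5^(5 + 1) + 5^5 + 3 = 18753  −1 ⇒ G_3=18752
G_3=18752  [base 5] 5^(5 + 1) + 5^5 + 2  →[5↦6]→  6^(6 + 1) + 6^6 + 2 = 326594  −1 ⇒ G_4=326593

ω^(ω + 1) + ω^ω + 2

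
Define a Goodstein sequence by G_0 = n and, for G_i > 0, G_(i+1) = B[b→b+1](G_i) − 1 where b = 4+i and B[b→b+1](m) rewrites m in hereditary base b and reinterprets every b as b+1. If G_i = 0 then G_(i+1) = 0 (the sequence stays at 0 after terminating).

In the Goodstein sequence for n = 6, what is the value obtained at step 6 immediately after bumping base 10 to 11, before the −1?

[0] 6 ≡ 4 + 2 (base 4). Lift 5: 7. −1: 6.
[1] 6 ≡ 5 + 1 (base 5). Lift 6: 7. −1: 6.
[2] 6 ≡ 6 (base 6). Lift 7: 7. −1: 6.
[3] 6 ≡ 6 (base 7). Lift 8: 6. −1: 5.
[4] 5 ≡ 5 (base 8). Lift 9: 5. −1: 4.
[5] 4 ≡ 4 (base 9). Lift 10: 4. −1: 3.

3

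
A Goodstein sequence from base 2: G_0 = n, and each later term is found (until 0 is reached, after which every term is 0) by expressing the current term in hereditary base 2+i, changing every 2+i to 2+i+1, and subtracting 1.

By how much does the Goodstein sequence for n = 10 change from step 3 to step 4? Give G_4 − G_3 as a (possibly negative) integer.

i=0: 10 = 2^(2 + 1) + 2 (b=2); 2→3: 3^(3 + 1) + 3 = 84; 84−1 = 83
i=1: 83 = 3^(3 + 1) + 2 (b=3); 3→4: 4^(4 + 1) + 2 = 1026; 1026−1 = 1025
i=2: 1025 = 4^(4 + 1) + 1 (b=4); 4→5: 5^(5 + 1) + 1 = 15626; 15626−1 = 15625
i=3: 15625 = 5^(5 + 1) (b=5); 5→6: 6^(6 + 1) = 279936; 279936−1 = 279935

264310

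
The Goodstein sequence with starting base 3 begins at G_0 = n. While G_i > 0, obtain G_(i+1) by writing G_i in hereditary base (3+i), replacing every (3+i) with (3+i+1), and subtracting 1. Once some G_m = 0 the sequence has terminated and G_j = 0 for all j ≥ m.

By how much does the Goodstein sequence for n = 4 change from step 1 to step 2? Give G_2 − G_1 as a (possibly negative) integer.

(0) 4|_3 = 3 + 1 ↦ 4 + 1|_4 = 5 ⇒ 4
(1) 4|_4 = 4 ↦ 5|_5 = 5 ⇒ 4

0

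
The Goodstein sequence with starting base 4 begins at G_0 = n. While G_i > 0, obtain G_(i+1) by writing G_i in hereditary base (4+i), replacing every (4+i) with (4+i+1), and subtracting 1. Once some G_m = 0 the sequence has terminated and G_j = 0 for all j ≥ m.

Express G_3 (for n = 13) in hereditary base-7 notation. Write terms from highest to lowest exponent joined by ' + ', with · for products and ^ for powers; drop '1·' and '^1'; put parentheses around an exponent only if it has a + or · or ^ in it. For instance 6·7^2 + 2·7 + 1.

13 —HB4→ 3·4 + 1 —bump→ 3·5 + 1 = 16 —(−1)→ 15
15 —HB5→ 3·5 —bump→ 3·6 = 18 —(−1)→ 17
17 —HB6→ 2·6 + 5 —bump→ 2·7 + 5 = 19 —(−1)→ 18
18 —HB7→ 2·7 + 4 —bump→ 2·8 + 4 = 20 —(−1)→ 19

2·7 + 4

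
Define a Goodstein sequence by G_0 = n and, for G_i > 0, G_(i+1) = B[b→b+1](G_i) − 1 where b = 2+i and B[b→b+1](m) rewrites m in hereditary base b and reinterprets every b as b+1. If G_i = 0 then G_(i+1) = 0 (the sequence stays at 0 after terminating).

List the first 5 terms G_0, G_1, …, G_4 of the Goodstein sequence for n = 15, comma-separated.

(0) 15|_2 = 2^(2 + 1) + 2^2 + 2 + 1 ↦ 3^(3 + 1) + 3^3 + 3 + 1|_3 = 112 ⇒ 111
(1) 111|_3 = 3^(3 + 1) + 3^3 + 3 ↦ 4^(4 + 1) + 4^4 + 4|_4 = 1284 ⇒ 1283
(2) 1283|_4 = 4^(4 + 1) + 4^4 + 3 ↦ 5^(5 + 1) + 5^5 + 3|_5 = 18753 ⇒ 18752
(3) 18752|_5 = 5^(5 + 1) + 5^5 + 2 ↦ 6^(6 + 1) + 6^6 + 2|_6 = 326594 ⇒ 326593

15, 111, 1283, 18752, 326593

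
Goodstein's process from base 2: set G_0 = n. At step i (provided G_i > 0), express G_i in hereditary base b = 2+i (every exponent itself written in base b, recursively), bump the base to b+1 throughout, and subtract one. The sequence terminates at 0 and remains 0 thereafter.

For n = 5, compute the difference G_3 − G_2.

[0] 5 ≡ 2^2 + 1 (base 2). Lift 3: 28. −1: 27.
[1] 27 ≡ 3^3 (base 3). Lift 4: 256. −1: 255.
[2] 255 ≡ 3·4^3 + 3·4^2 + 3·4 + 3 (base 4). Lift 5: 468. −1: 467.

212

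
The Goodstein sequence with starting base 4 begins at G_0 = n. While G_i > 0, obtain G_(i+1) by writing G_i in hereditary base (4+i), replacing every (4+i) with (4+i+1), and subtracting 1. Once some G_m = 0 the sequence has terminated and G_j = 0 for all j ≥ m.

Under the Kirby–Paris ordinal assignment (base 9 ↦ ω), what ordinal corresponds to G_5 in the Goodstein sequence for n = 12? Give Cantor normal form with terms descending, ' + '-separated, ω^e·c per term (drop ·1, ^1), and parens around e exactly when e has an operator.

(0) 12|_4 = 3·4 ↦ 3·5|_5 = 15 ⇒ 14
(1) 14|_5 = 2·5 + 4 ↦ 2·6 + 4|_6 = 16 ⇒ 15
(2) 15|_6 = 2·6 + 3 ↦ 2·7 + 3|_7 = 17 ⇒ 16
(3) 16|_7 = 2·7 + 2 ↦ 2·8 + 2|_8 = 18 ⇒ 17
(4) 17|_8 = 2·8 + 1 ↦ 2·9 + 1|_9 = 19 ⇒ 18
(5) 18|_9 = 2·9 ↦ 2·10|_10 = 20 ⇒ 19

ω·2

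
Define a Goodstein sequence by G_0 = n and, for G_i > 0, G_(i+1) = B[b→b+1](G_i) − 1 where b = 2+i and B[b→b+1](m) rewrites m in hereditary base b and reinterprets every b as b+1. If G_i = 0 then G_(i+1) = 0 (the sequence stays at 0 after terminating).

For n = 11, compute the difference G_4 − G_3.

264310

G_0=11  [base 2] 2^(2 + 1) + 2 + 1  →[2↦3]→  3^(3 + 1) + 3 + 1 = 85  −1 ⇒ G_1=84
G_1=84  [base 3] 3^(3 + 1) + 3  →[3↦4]→  4^(4 + 1) + 4 = 1028  −1 ⇒ G_2=1027
G_2=1027  [base 4] 4^(4 + 1) + 3  →[4↦5]→  5^(5 + 1) + 3 = 15628  −1 ⇒ G_3=15627
G_3=15627  [base 5] 5^(5 + 1) + 2  →[5↦6]→  6^(6 + 1) + 2 = 279938  −1 ⇒ G_4=279937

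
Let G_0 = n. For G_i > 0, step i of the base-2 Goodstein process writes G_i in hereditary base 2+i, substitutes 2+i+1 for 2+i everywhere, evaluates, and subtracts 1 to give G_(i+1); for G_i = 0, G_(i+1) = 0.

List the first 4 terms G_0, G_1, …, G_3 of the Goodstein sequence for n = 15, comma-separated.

[0] 15 ≡ 2^(2 + 1) + 2^2 + 2 + 1 (base 2). Lift 3: 112. −1: 111.
[1] 111 ≡ 3^(3 + 1) + 3^3 + 3 (base 3). Lift 4: 1284. −1: 1283.
[2] 1283 ≡ 4^(4 + 1) + 4^4 + 3 (base 4). Lift 5: 18753. −1: 18752.

15, 111, 1283, 18752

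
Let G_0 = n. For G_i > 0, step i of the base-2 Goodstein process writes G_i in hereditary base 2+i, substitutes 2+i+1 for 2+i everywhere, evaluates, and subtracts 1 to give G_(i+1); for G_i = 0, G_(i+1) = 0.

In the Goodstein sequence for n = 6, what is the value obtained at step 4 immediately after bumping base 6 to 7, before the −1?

98040

G_0 = 6. HB_2(6) = 2^2 + 2. Bump = 30. G_1 = 29.
G_1 = 29. HB_3(29) = 3^3 + 2. Bump = 258. G_2 = 257.
G_2 = 257. HB_4(257) = 4^4 + 1. Bump = 3126. G_3 = 3125.
G_3 = 3125. HB_5(3125) = 5^5. Bump = 46656. G_4 = 46655.
G_4 = 46655. HB_6(46655) = 5·6^5 + 5·6^4 + 5·6^3 + 5·6^2 + 5·6 + 5. Bump = 98040. G_5 = 98039.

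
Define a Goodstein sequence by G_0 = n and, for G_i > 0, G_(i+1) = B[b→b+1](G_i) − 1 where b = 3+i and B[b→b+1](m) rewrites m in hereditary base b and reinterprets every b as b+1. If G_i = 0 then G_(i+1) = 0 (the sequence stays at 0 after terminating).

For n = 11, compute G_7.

[0] 11 ≡ 3^2 + 2 (base 3). Lift 4: 18. −1: 17.
[1] 17 ≡ 4^2 + 1 (base 4). Lift 5: 26. −1: 25.
[2] 25 ≡ 5^2 (base 5). Lift 6: 36. −1: 35.
[3] 35 ≡ 5·6 + 5 (base 6). Lift 7: 40. −1: 39.
[4] 39 ≡ 5·7 + 4 (base 7). Lift 8: 44. −1: 43.
[5] 43 ≡ 5·8 + 3 (base 8). Lift 9: 48. −1: 47.
[6] 47 ≡ 5·9 + 2 (base 9). Lift 10: 52. −1: 51.
[7] 51 ≡ 5·10 + 1 (base 10). Lift 11: 56. −1: 55.

51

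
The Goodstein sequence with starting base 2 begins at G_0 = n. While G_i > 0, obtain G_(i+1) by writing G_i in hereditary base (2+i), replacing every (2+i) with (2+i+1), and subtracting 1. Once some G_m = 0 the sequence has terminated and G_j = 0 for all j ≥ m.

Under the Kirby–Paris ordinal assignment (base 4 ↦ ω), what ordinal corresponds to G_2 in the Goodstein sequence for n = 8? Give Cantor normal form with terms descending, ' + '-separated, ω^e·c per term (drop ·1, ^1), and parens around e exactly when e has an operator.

step 0: 8 = 2^(2 + 1); sub 3 for 2: 3^(3 + 1); = 81; G_1 = 81−1 = 80
step 1: 80 = 2·3^3 + 2·3^2 + 2·3 + 2; sub 4 for 3: 2·4^4 + 2·4^2 + 2·4 + 2; = 554; G_2 = 554−1 = 553
step 2: 553 = 2·4^4 + 2·4^2 + 2·4 + 1; sub 5 for 4: 2·5^5 + 2·5^2 + 2·5 + 1; = 6311; G_3 = 6311−1 = 6310

ω^ω·2 + ω^2·2 + ω·2 + 1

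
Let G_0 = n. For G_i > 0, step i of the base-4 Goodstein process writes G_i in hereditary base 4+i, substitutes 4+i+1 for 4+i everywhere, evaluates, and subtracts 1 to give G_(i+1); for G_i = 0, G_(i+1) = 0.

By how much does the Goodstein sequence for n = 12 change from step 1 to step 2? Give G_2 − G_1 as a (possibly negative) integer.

(0) 12|_4 = 3·4 ↦ 3·5|_5 = 15 ⇒ 14
(1) 14|_5 = 2·5 + 4 ↦ 2·6 + 4|_6 = 16 ⇒ 15

1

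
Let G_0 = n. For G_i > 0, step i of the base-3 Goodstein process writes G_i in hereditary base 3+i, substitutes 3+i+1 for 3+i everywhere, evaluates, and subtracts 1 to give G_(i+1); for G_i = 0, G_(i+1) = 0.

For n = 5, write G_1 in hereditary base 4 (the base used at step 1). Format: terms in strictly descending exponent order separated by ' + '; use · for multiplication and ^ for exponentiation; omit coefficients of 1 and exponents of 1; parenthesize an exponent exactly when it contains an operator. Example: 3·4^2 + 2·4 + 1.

step 0: 5 = 3 + 2; sub 4 for 3: 4 + 2; = 6; G_1 = 6−1 = 5
step 1: 5 = 4 + 1; sub 5 for 4: 5 + 1; = 6; G_2 = 6−1 = 5

4 + 1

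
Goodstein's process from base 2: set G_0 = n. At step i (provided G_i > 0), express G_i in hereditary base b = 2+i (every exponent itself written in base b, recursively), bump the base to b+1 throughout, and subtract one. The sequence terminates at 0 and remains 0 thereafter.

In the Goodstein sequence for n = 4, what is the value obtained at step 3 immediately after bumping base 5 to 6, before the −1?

84

4 —HB2→ 2^2 —bump→ 3^3 = 27 —(−1)→ 26
26 —HB3→ 2·3^2 + 2·3 + 2 —bump→ 2·4^2 + 2·4 + 2 = 42 —(−1)→ 41
41 —HB4→ 2·4^2 + 2·4 + 1 —bump→ 2·5^2 + 2·5 + 1 = 61 —(−1)→ 60
60 —HB5→ 2·5^2 + 2·5 —bump→ 2·6^2 + 2·6 = 84 —(−1)→ 83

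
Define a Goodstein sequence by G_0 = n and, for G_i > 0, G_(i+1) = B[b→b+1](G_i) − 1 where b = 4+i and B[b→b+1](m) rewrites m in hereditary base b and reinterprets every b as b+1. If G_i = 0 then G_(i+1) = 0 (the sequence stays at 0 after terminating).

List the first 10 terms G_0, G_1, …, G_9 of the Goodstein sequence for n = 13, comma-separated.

13, 15, 17, 18, 19, 20, 21, 22, 23, 23

13 —HB4→ 3·4 + 1 —bump→ 3·5 + 1 = 16 —(−1)→ 15
15 —HB5→ 3·5 —bump→ 3·6 = 18 —(−1)→ 17
17 —HB6→ 2·6 + 5 —bump→ 2·7 + 5 = 19 —(−1)→ 18
18 —HB7→ 2·7 + 4 —bump→ 2·8 + 4 = 20 —(−1)→ 19
19 —HB8→ 2·8 + 3 —bump→ 2·9 + 3 = 21 —(−1)→ 20
20 —HB9→ 2·9 + 2 —bump→ 2·10 + 2 = 22 —(−1)→ 21
21 —HB10→ 2·10 + 1 —bump→ 2·11 + 1 = 23 —(−1)→ 22
22 —HB11→ 2·11 —bump→ 2·12 = 24 —(−1)→ 23
23 —HB12→ 12 + 11 —bump→ 13 + 11 = 24 —(−1)→ 23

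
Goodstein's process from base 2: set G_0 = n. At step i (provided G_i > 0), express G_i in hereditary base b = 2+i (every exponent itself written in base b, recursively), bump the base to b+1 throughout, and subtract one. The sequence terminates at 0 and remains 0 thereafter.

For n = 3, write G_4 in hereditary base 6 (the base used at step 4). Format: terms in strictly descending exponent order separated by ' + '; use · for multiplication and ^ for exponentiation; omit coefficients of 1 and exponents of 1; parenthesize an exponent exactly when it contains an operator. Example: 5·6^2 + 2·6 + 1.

1

3 —HB2→ 2 + 1 —bump→ 3 + 1 = 4 —(−1)→ 3
3 —HB3→ 3 —bump→ 4 = 4 —(−1)→ 3
3 —HB4→ 3 —bump→ 3 = 3 —(−1)→ 2
2 —HB5→ 2 —bump→ 2 = 2 —(−1)→ 1
1 —HB6→ 1 —bump→ 1 = 1 —(−1)→ 0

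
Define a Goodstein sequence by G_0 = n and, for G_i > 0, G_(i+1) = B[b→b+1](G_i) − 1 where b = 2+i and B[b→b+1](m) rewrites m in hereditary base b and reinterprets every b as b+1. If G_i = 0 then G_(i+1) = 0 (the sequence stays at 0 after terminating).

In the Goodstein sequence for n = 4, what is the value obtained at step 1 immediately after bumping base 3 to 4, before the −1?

42

G_0=4  [base 2] 2^2  →[2↦3]→  3^3 = 27  −1 ⇒ G_1=26
G_1=26  [base 3] 2·3^2 + 2·3 + 2  →[3↦4]→  2·4^2 + 2·4 + 2 = 42  −1 ⇒ G_2=41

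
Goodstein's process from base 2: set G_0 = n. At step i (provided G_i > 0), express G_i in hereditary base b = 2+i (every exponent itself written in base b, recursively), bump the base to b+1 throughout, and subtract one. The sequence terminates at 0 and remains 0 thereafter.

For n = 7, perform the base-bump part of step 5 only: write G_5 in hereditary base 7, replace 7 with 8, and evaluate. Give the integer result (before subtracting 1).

step 0: 7 = 2^2 + 2 + 1; sub 3 for 2: 3^3 + 3 + 1; = 31; G_1 = 31−1 = 30
step 1: 30 = 3^3 + 3; sub 4 for 3: 4^4 + 4; = 260; G_2 = 260−1 = 259
step 2: 259 = 4^4 + 3; sub 5 for 4: 5^5 + 3; = 3128; G_3 = 3128−1 = 3127
step 3: 3127 = 5^5 + 2; sub 6 for 5: 6^6 + 2; = 46658; G_4 = 46658−1 = 46657
step 4: 46657 = 6^6 + 1; sub 7 for 6: 7^7 + 1; = 823544; G_5 = 823544−1 = 823543
step 5: 823543 = 7^7; sub 8 for 7: 8^8; = 16777216; G_6 = 16777216−1 = 16777215

16777216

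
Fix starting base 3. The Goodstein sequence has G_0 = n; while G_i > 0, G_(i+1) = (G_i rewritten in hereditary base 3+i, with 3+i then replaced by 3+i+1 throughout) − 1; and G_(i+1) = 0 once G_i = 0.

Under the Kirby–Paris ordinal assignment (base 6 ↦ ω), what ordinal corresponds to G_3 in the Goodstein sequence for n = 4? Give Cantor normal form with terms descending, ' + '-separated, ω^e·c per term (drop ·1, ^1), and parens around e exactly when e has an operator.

i=0: 4 = 3 + 1 (b=3); 3→4: 4 + 1 = 5; 5−1 = 4
i=1: 4 = 4 (b=4); 4→5: 5 = 5; 5−1 = 4
i=2: 4 = 4 (b=5); 5→6: 4 = 4; 4−1 = 3
i=3: 3 = 3 (b=6); 6→7: 3 = 3; 3−1 = 2

3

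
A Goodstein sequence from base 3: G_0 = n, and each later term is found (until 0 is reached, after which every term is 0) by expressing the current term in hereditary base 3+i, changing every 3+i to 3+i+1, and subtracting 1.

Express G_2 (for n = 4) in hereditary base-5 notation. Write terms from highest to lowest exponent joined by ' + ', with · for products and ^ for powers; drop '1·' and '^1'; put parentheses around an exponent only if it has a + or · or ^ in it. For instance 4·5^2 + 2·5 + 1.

4

step 0: 4 = 3 + 1; sub 4 for 3: 4 + 1; = 5; G_1 = 5−1 = 4
step 1: 4 = 4; sub 5 for 4: 5; = 5; G_2 = 5−1 = 4
step 2: 4 = 4; sub 6 for 5: 4; = 4; G_3 = 4−1 = 3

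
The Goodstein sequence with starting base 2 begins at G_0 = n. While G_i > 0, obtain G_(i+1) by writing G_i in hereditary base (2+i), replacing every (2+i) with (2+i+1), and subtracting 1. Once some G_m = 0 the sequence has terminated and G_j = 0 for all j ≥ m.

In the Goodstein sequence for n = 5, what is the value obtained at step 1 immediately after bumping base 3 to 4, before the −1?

256

i=0: 5 = 2^2 + 1 (b=2); 2→3: 3^3 + 1 = 28; 28−1 = 27
i=1: 27 = 3^3 (b=3); 3→4: 4^4 = 256; 256−1 = 255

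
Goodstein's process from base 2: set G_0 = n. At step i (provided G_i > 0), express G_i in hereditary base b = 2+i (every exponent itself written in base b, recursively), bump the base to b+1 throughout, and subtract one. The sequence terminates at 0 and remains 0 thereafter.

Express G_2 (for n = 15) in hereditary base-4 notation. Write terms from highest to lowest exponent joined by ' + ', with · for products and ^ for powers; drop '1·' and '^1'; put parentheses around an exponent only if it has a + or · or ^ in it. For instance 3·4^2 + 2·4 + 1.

4^(4 + 1) + 4^4 + 3

base 2: 15 = 2^(2 + 1) + 2^2 + 2 + 1; at 3: 3^(3 + 1) + 3^3 + 3 + 1 = 112; next = 111
base 3: 111 = 3^(3 + 1) + 3^3 + 3; at 4: 4^(4 + 1) + 4^4 + 4 = 1284; next = 1283
base 4: 1283 = 4^(4 + 1) + 4^4 + 3; at 5: 5^(5 + 1) + 5^5 + 3 = 18753; next = 18752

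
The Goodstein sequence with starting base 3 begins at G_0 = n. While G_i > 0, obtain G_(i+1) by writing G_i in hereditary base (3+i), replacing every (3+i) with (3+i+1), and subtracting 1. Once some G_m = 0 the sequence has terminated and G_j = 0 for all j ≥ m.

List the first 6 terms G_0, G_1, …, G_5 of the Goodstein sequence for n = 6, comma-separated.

6, 7, 7, 7, 7, 7

[0] 6 ≡ 2·3 (base 3). Lift 4: 8. −1: 7.
[1] 7 ≡ 4 + 3 (base 4). Lift 5: 8. −1: 7.
[2] 7 ≡ 5 + 2 (base 5). Lift 6: 8. −1: 7.
[3] 7 ≡ 6 + 1 (base 6). Lift 7: 8. −1: 7.
[4] 7 ≡ 7 (base 7). Lift 8: 8. −1: 7.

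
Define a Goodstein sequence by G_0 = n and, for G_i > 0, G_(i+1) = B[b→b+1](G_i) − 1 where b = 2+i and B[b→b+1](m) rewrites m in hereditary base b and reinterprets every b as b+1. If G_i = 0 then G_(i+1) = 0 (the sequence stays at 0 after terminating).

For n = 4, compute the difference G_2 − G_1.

4 —HB2→ 2^2 —bump→ 3^3 = 27 —(−1)→ 26
26 —HB3→ 2·3^2 + 2·3 + 2 —bump→ 2·4^2 + 2·4 + 2 = 42 —(−1)→ 41

15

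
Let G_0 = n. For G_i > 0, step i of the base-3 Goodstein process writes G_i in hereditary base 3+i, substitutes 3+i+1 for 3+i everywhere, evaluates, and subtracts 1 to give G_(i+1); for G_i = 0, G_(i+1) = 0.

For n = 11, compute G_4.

39

G_0 = 11. HB_3(11) = 3^2 + 2. Bump = 18. G_1 = 17.
G_1 = 17. HB_4(17) = 4^2 + 1. Bump = 26. G_2 = 25.
G_2 = 25. HB_5(25) = 5^2. Bump = 36. G_3 = 35.
G_3 = 35. HB_6(35) = 5·6 + 5. Bump = 40. G_4 = 39.
G_4 = 39. HB_7(39) = 5·7 + 4. Bump = 44. G_5 = 43.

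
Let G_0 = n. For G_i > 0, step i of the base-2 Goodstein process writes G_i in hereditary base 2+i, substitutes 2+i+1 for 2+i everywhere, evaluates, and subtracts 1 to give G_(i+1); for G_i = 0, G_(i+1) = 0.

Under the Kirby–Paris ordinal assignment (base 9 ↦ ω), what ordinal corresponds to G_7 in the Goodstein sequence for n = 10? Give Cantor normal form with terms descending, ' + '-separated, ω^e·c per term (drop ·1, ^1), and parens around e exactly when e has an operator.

ω^ω·5 + ω^5·5 + ω^4·5 + ω^3·5 + ω^2·5 + ω·5 + 2

G_0 = 10. HB_2(10) = 2^(2 + 1) + 2. Bump = 84. G_1 = 83.
G_1 = 83. HB_3(83) = 3^(3 + 1) + 2. Bump = 1026. G_2 = 1025.
G_2 = 1025. HB_4(1025) = 4^(4 + 1) + 1. Bump = 15626. G_3 = 15625.
G_3 = 15625. HB_5(15625) = 5^(5 + 1). Bump = 279936. G_4 = 279935.
G_4 = 279935. HB_6(279935) = 5·6^6 + 5·6^5 + 5·6^4 + 5·6^3 + 5·6^2 + 5·6 + 5. Bump = 4215755. G_5 = 4215754.
G_5 = 4215754. HB_7(4215754) = 5·7^7 + 5·7^5 + 5·7^4 + 5·7^3 + 5·7^2 + 5·7 + 4. Bump = 84073324. G_6 = 84073323.
G_6 = 84073323. HB_8(84073323) = 5·8^8 + 5·8^5 + 5·8^4 + 5·8^3 + 5·8^2 + 5·8 + 3. Bump = 1937434593. G_7 = 1937434592.
G_7 = 1937434592. HB_9(1937434592) = 5·9^9 + 5·9^5 + 5·9^4 + 5·9^3 + 5·9^2 + 5·9 + 2. Bump = 50000555552. G_8 = 50000555551.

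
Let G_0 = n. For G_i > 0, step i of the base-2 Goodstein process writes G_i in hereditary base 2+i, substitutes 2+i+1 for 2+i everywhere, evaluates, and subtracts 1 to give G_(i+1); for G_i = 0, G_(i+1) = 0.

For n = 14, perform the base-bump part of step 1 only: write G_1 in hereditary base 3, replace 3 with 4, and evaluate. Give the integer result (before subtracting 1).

(0) 14|_2 = 2^(2 + 1) + 2^2 + 2 ↦ 3^(3 + 1) + 3^3 + 3|_3 = 111 ⇒ 110
(1) 110|_3 = 3^(3 + 1) + 3^3 + 2 ↦ 4^(4 + 1) + 4^4 + 2|_4 = 1282 ⇒ 1281

1282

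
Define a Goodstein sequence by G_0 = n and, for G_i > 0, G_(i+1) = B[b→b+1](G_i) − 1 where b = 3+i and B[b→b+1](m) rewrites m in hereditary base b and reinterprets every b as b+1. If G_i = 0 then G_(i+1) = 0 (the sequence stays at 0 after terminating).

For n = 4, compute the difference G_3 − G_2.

-1

step 0: 4 = 3 + 1; sub 4 for 3: 4 + 1; = 5; G_1 = 5−1 = 4
step 1: 4 = 4; sub 5 for 4: 5; = 5; G_2 = 5−1 = 4
step 2: 4 = 4; sub 6 for 5: 4; = 4; G_3 = 4−1 = 3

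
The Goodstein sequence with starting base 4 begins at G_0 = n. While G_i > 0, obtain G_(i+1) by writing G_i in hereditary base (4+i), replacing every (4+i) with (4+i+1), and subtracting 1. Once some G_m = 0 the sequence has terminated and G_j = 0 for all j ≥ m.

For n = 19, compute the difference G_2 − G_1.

[0] 19 ≡ 4^2 + 3 (base 4). Lift 5: 28. −1: 27.
[1] 27 ≡ 5^2 + 2 (base 5). Lift 6: 38. −1: 37.

10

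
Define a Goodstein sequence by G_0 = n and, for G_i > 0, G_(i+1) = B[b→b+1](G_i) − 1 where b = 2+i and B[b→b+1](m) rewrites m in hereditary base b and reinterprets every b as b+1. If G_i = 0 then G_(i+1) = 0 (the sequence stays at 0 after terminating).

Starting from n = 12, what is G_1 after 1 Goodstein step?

107

G_0=12  [base 2] 2^(2 + 1) + 2^2  →[2↦3]→  3^(3 + 1) + 3^3 = 108  −1 ⇒ G_1=107
G_1=107  [base 3] 3^(3 + 1) + 2·3^2 + 2·3 + 2  →[3↦4]→  4^(4 + 1) + 2·4^2 + 2·4 + 2 = 1066  −1 ⇒ G_2=1065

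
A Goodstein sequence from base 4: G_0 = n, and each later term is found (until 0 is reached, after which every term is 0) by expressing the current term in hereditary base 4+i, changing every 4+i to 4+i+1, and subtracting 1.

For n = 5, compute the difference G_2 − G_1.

0

i=0: 5 = 4 + 1 (b=4); 4→5: 5 + 1 = 6; 6−1 = 5
i=1: 5 = 5 (b=5); 5→6: 6 = 6; 6−1 = 5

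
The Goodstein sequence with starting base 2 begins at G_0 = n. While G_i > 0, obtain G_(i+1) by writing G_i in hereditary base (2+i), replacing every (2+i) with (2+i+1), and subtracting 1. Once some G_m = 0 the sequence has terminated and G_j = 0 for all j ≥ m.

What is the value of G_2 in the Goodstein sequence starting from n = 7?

259

7 —HB2→ 2^2 + 2 + 1 —bump→ 3^3 + 3 + 1 = 31 —(−1)→ 30
30 —HB3→ 3^3 + 3 —bump→ 4^4 + 4 = 260 —(−1)→ 259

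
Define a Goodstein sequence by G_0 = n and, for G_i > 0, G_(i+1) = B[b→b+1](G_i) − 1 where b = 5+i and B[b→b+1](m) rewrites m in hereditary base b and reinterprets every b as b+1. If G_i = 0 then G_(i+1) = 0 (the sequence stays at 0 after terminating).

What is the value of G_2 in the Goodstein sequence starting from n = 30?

step 0: 30 = 5^2 + 5; sub 6 for 5: 6^2 + 6; = 42; G_1 = 42−1 = 41
step 1: 41 = 6^2 + 5; sub 7 for 6: 7^2 + 5; = 54; G_2 = 54−1 = 53
step 2: 53 = 7^2 + 4; sub 8 for 7: 8^2 + 4; = 68; G_3 = 68−1 = 67

53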